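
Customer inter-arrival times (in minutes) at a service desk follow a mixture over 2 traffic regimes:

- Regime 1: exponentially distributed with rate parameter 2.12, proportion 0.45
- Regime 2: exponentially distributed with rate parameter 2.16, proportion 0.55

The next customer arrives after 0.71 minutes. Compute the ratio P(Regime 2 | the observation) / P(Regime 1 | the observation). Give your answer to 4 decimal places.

1.2104

Since P(k|x) ∝ π_k f_k(x), the posterior odds are π_i f_i(x) / (π_j f_j(x)).
Component likelihoods at x = 0.71 minutes:
  L_1 = 2.12·e^(−2.12·0.71) = 2.12·e^(−1.5052) = 0.470583
  L_2 = 2.16·e^(−2.16·0.71) = 2.16·e^(−1.5336) = 0.466036
0.25632 / 0.211762 ≈ 1.2104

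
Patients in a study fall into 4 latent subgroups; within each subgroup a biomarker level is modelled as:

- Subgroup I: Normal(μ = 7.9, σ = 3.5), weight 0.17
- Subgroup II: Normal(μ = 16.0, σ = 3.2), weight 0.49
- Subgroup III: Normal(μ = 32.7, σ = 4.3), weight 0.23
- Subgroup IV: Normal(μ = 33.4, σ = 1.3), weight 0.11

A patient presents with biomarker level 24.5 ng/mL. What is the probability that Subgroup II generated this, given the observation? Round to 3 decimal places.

Apply Bayes' rule: the posterior for each component is proportional to its prior times its likelihood at x.
Component likelihoods at x = 24.5 ng/mL:
  p_I = (1/(3.5·√(2π)))·exp(−(24.5−7.9)²/(2·3.5²)) = 0.113984·exp(-11.24735) = 1.48656e-06
  p_II = (1/(3.2·√(2π)))·exp(−(24.5−16.0)²/(2·3.2²)) = 0.124669·exp(-3.52783) = 0.00366136
  p_III = (1/(4.3·√(2π)))·exp(−(24.5−32.7)²/(2·4.3²)) = 0.092777·exp(-1.81828) = 0.0150582
  p_IV = (1/(1.3·√(2π)))·exp(−(24.5−33.4)²/(2·1.3²)) = 0.306879·exp(-23.43491) = 2.03852e-11
Weight by the priors:
  π_I·p_I = 0.17 × 1.48656e-06 = 2.52715e-07
  π_II·p_II = 0.49 × 0.00366136 = 0.00179407
  π_III·p_III = 0.23 × 0.0150582 = 0.00346338
  π_IV·p_IV = 0.11 × 2.03852e-11 = 2.24237e-12
Marginal: 2.52715e-07 + 0.00179407 + 0.00346338 + 2.24237e-12 = 0.0052577
So the posterior for Subgroup II is 0.00179407 / 0.0052577 ≈ 0.341.

0.341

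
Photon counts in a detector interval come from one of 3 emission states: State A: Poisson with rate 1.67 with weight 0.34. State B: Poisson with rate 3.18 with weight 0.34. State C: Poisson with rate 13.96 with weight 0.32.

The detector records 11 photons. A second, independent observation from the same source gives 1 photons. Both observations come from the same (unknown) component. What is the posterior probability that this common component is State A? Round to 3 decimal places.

0.009

The responsibility of component k is π_k f_k(x) divided by Σ_j π_j f_j(x).
Since both observations come from the same component, the likelihood for component k is f_k(x₁)·f_k(x₂).
  L_A = [e^(−1.67)·1.67^11/11! = 1.32878e-06] × [0.314373] = 4.17733e-07
  L_B = [e^(−3.18)·3.18^11/11! = 0.000350337] × [0.132242] = 4.63294e-05
  L_C = [e^(−13.96)·13.96^11/11! = 0.0850811] × [1.20819e-05] = 1.02794e-06
Multiply by the mixture weights:
  π_A·L_A = 0.34 × 4.17733e-07 = 1.42029e-07
  π_B·L_B = 0.34 × 4.63294e-05 = 1.5752e-05
  π_C·L_C = 0.32 × 1.02794e-06 = 3.2894e-07
Evidence: 1.42029e-07 + 1.5752e-05 + 3.2894e-07 = 1.6223e-05
P(State A | x) = 1.42029e-07 / 1.6223e-05 ≈ 0.009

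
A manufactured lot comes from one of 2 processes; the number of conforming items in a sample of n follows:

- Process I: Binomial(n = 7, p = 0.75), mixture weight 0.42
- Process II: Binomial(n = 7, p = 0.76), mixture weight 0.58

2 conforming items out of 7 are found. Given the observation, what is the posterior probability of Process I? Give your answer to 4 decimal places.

0.4638

The responsibility of component k is π_k f_k(x) divided by Σ_j π_j f_j(x).
Component likelihoods at x = 2 conforming items out of 7:
  L_I = 0.0115356
  L_II = 0.00965834
Unnormalised posteriors:
  π_I·L_I = 0.42 × 0.0115356 = 0.00484497
  π_II·L_II = 0.58 × 0.00965834 = 0.00560184
Marginal: 0.00484497 + 0.00560184 = 0.0104468
So the posterior for Process I is 0.00484497 / 0.0104468 ≈ 0.4638.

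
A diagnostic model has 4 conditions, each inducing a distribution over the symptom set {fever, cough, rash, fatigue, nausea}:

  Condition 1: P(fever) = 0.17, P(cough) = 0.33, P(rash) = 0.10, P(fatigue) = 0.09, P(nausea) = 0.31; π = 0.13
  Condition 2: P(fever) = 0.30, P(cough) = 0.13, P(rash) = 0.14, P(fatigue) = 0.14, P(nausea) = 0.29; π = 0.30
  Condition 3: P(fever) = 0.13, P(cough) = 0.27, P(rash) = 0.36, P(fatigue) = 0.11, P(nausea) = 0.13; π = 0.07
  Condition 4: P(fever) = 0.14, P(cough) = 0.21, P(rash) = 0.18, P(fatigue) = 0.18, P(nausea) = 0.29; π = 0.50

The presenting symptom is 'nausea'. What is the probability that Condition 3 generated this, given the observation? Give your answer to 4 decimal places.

Apply Bayes' rule: the posterior for each component is proportional to its prior times its likelihood at x.
Evaluate each component's likelihood at the observed value:
  p_1 = 0.31
  p_2 = 0.29
  p_3 = 0.13
  p_4 = 0.29
Unnormalised posteriors:
  π_1·p_1 = 0.13 × 0.31 = 0.0403
  π_2·p_2 = 0.30 × 0.29 = 0.087
  π_3·p_3 = 0.07 × 0.13 = 0.0091
  π_4·p_4 = 0.50 × 0.29 = 0.145
Sum: 0.0403 + 0.087 + 0.0091 + 0.145 = 0.2814
P(Condition 3 | 'nausea') ≈ 0.0323

0.0323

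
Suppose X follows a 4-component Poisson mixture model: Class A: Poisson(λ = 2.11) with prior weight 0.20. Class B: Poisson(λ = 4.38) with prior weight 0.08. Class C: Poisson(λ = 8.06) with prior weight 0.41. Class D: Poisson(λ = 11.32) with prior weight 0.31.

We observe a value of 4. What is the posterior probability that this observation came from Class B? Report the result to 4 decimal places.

P(component k | x) = w_k·f_k(x) / marginal(x), where marginal(x) = Σ_j w_j·f_j(x).
Component likelihoods at x = 4:
  L_A = e^(−2.11)·2.11^4/4! = 0.100128
  L_B = e^(−4.38)·4.38^4/4! = 0.192077
  L_C = e^(−8.06)·8.06^4/4! = 0.055554
  L_D = e^(−11.32)·11.32^4/4! = 0.00829776
Prior × likelihood for each component:
  w_A·L_A = 0.20 × 0.100128 = 0.0200257
  w_B·L_B = 0.08 × 0.192077 = 0.0153662
  w_C·L_C = 0.41 × 0.055554 = 0.0227771
  w_D·L_D = 0.31 × 0.00829776 = 0.00257231
Sum: 0.0200257 + 0.0153662 + 0.0227771 + 0.00257231 = 0.0607413
Responsibility of Class B: 0.0153662 / 0.0607413 ≈ 0.2530

0.2530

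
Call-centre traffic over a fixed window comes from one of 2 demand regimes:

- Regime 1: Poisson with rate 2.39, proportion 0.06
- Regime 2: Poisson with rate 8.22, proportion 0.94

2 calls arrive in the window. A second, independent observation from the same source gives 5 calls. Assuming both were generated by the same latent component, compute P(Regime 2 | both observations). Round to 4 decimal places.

By Bayes' theorem, P(k | x) = π_k f_k(x) / Σ_j π_j f_j(x).
Since both observations come from the same component, the likelihood for component k is f_k(x₁)·f_k(x₂).
  f_1 = [0.261699] × [0.0595449] = 0.0155828
  f_2 = [0.00909522] × [0.0841932] = 0.000765756
Unnormalised posteriors:
  π_1·f_1 = 0.06 × 0.0155828 = 0.00093497
  π_2·f_2 = 0.94 × 0.000765756 = 0.00071981
Sum: 0.00093497 + 0.00071981 = 0.00165478
P(Regime 2 | x) = 0.00071981 / 0.00165478 ≈ 0.4350

0.4350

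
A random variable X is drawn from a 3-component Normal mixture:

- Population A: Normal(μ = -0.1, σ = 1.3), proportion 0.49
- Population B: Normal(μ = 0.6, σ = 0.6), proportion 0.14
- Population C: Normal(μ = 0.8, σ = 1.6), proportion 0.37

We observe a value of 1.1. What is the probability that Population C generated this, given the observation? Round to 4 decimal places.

P(component k | x) = π_k·f_k(x) / marginal(x), where marginal(x) = Σ_j π_j·f_j(x).
Evaluate each component's likelihood at the observed value:
  L_A = (1/(1.3·√(2π)))·exp(−(1.1−-0.1)²/(2·1.3²)) = 0.306879·exp(-0.42604) = 0.20042
  L_B = (1/(0.6·√(2π)))·exp(−(1.1−0.6)²/(2·0.6²)) = 0.664904·exp(-0.34722) = 0.469853
  L_C = (1/(1.6·√(2π)))·exp(−(1.1−0.8)²/(2·1.6²)) = 0.249339·exp(-0.01758) = 0.244994
Unnormalised posteriors:
  π_A·L_A = 0.49 × 0.20042 = 0.098206
  π_B·L_B = 0.14 × 0.469853 = 0.0657794
  π_C·L_C = 0.37 × 0.244994 = 0.0906479
Evidence: 0.098206 + 0.0657794 + 0.0906479 = 0.254633
P(Population C | the observation) = 0.0906479 / 0.254633 ≈ 0.3560

0.3560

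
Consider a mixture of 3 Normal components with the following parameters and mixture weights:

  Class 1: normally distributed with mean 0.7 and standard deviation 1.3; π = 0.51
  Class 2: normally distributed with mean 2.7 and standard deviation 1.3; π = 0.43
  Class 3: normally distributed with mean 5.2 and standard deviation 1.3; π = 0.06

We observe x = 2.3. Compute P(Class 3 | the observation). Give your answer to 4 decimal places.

0.0076

Apply Bayes' rule: the posterior for each component is proportional to its prior times its likelihood at x.
Normal densities:
  L_1 = 0.143891
  L_2 = 0.29269
  L_3 = 0.02549
Weight by the priors:
  w_1·L_1 = 0.51 × 0.143891 = 0.0733844
  w_2·L_2 = 0.43 × 0.29269 = 0.125857
  w_3·L_3 = 0.06 × 0.02549 = 0.0015294
Sum: 0.0733844 + 0.125857 + 0.0015294 = 0.200771
Responsibility of Class 3: 0.0015294 / 0.200771 ≈ 0.0076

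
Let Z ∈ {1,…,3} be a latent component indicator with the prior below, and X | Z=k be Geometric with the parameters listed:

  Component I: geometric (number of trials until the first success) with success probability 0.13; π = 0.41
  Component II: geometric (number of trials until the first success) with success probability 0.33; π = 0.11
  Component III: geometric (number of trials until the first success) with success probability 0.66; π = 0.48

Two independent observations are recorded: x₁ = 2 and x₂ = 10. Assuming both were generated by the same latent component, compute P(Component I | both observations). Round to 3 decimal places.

By Bayes' theorem, P(k | x) = w_k f_k(x) / Σ_j w_j f_j(x).
Since both observations come from the same component, the likelihood for component k is f_k(x₁)·f_k(x₂).
  L_I = [0.13·(1−0.13)^1 = 0.13·0.87 = 0.1131] × [0.0371207] = 0.00419836
  L_II = [0.33·(1−0.33)^1 = 0.33·0.67 = 0.2211] × [0.00897816] = 0.00198507
  L_III = [0.66·(1−0.66)^1 = 0.66·0.34 = 0.2244] × [4.00732e-05] = 8.99243e-06
Unnormalised posteriors:
  w_I·L_I = 0.41 × 0.00419836 = 0.00172133
  w_II·L_II = 0.11 × 0.00198507 = 0.000218358
  w_III·L_III = 0.48 × 8.99243e-06 = 4.31637e-06
Marginal: 0.00172133 + 0.000218358 + 4.31637e-06 = 0.001944
P(Component I | x) = 0.00172133 / 0.001944 ≈ 0.885

0.885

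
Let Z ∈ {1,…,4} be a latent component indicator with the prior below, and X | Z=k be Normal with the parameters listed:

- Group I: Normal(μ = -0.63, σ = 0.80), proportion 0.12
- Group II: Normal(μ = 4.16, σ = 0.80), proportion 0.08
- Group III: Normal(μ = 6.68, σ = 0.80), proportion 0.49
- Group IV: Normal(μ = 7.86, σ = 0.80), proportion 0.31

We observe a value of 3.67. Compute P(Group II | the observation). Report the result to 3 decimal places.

The responsibility of component k is P(Z=k) f_k(x) divided by Σ_j P(Z=j) f_j(x).
Normal densities:
  L_I = (1/(0.80·√(2π)))·exp(−(3.67−-0.63)²/(2·0.80²)) = 0.498678·exp(-14.44531) = 2.65644e-07
  L_II = (1/(0.80·√(2π)))·exp(−(3.67−4.16)²/(2·0.80²)) = 0.498678·exp(-0.18758) = 0.413386
  L_III = (1/(0.80·√(2π)))·exp(−(3.67−6.68)²/(2·0.80²)) = 0.498678·exp(-7.07820) = 0.000420529
  L_IV = (1/(0.80·√(2π)))·exp(−(3.67−7.86)²/(2·0.80²)) = 0.498678·exp(-13.71570) = 5.51018e-07
Weight by the priors:
  P(Z=I)·L_I = 0.12 × 2.65644e-07 = 3.18773e-08
  P(Z=II)·L_II = 0.08 × 0.413386 = 0.0330709
  P(Z=III)·L_III = 0.49 × 0.000420529 = 0.000206059
  P(Z=IV)·L_IV = 0.31 × 5.51018e-07 = 1.70816e-07
Denominator: 3.18773e-08 + 0.0330709 + 0.000206059 + 1.70816e-07 = 0.0332772
P(Group II | data) ≈ 0.994

0.994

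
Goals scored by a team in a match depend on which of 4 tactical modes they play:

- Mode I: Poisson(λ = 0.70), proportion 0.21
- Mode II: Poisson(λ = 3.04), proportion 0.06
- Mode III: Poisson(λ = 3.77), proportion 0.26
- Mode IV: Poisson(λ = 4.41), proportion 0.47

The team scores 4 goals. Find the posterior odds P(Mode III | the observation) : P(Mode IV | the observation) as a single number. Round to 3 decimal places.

0.560

Posterior odds = (π_i f_i(x)) / (π_j f_j(x)); the normalising sum cancels.
Evaluate each component's likelihood at the observed value:
  L_I = 0.00496792
  L_II = 0.170227
  L_III = 0.194028
  L_IV = 0.19156
0.0504472 / 0.0900331 ≈ 0.560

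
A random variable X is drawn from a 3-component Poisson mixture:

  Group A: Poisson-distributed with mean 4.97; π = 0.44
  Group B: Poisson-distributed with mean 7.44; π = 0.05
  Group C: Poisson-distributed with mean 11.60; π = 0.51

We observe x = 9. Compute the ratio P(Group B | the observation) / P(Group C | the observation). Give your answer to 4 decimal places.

Only the two components matter; the odds are (π_i f_i(x)) / (π_j f_j(x)).
Evaluate each component's likelihood at the observed value:
  L_A = 0.0353998
  L_B = 0.113043
  L_C = 0.0960601
Posterior odds = (π_B·L_B) / (π_C·L_C) = (0.05·0.113043) / (0.51·0.0960601) = 0.00565213 / 0.0489906 ≈ 0.1154

0.1154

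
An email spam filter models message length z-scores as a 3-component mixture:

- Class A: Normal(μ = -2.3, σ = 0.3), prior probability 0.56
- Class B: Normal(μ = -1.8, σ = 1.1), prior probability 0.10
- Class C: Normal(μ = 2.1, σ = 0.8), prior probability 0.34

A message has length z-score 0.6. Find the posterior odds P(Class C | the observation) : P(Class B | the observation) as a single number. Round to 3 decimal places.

The posterior odds equal the prior odds times the likelihood ratio: (P(Z=i)/P(Z=j))·(f_i(x)/f_j(x)).
Evaluate each component's likelihood at the observed value:
  p_A = (1/(0.3·√(2π)))·exp(−(0.6−-2.3)²/(2·0.3²)) = 1.329808·exp(-46.72222) = 6.8012e-21
  p_B = (1/(1.1·√(2π)))·exp(−(0.6−-1.8)²/(2·1.1²)) = 0.362675·exp(-2.38017) = 0.0335602
  p_C = (1/(0.8·√(2π)))·exp(−(0.6−2.1)²/(2·0.8²)) = 0.498678·exp(-1.75781) = 0.0859828
0.0292342 / 0.00335602 ≈ 8.711

8.711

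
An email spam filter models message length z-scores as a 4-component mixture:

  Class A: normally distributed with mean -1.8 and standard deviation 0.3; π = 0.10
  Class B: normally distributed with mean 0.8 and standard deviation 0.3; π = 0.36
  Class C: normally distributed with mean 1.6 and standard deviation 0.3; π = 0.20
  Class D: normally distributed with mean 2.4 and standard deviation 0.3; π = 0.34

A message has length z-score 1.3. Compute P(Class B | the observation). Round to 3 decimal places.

0.424

Posterior ∝ prior × likelihood, so P(k | x) ∝ P(Z=k) f_k(x); normalise over all components.
Component likelihoods at x = 1.3:
  p_A = 8.65544e-24
  p_B = 0.33159
  p_C = 0.806569
  p_D = 0.0016009
Unnormalised posteriors:
  P(Z=A)·p_A = 0.10 × 8.65544e-24 = 8.65544e-25
  P(Z=B)·p_B = 0.36 × 0.33159 = 0.119373
  P(Z=C)·p_C = 0.20 × 0.806569 = 0.161314
  P(Z=D)·p_D = 0.34 × 0.0016009 = 0.000544307
Marginal: 8.65544e-25 + 0.119373 + 0.161314 + 0.000544307 = 0.281231
So the posterior for Class B is 0.119373 / 0.281231 ≈ 0.424.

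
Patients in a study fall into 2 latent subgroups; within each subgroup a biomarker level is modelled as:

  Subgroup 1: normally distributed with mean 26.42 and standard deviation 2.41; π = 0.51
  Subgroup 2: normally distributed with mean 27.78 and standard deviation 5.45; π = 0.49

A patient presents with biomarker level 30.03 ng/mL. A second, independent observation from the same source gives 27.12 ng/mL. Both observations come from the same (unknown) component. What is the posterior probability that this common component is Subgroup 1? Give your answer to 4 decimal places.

0.6458

By Bayes' theorem, P(k | x) = w_k f_k(x) / Σ_j w_j f_j(x).
Since both observations come from the same component, the likelihood for component k is f_k(x₁)·f_k(x₂).
  f_1 = [(1/(2.41·√(2π)))·exp(−(30.03−26.42)²/(2·2.41²)) = 0.165536·exp(-1.12189) = 0.0539091] × [0.158699] = 0.00855531
  f_2 = [(1/(5.45·√(2π)))·exp(−(30.03−27.78)²/(2·5.45²)) = 0.073200·exp(-0.08522) = 0.0672207] × [0.0726656] = 0.00488463
Multiply by the mixture weights:
  w_1·f_1 = 0.51 × 0.00855531 = 0.00436321
  w_2·f_2 = 0.49 × 0.00488463 = 0.00239347
Denominator: 0.00436321 + 0.00239347 = 0.00675668
P(Subgroup 1 | x) ≈ 0.6458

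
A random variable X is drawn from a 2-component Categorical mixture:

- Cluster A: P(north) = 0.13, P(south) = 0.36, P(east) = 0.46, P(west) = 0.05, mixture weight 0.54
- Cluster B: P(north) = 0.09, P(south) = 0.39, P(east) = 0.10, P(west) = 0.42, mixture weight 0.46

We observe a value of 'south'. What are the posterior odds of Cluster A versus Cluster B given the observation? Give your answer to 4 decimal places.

1.0836

The posterior odds equal the prior odds times the likelihood ratio: (P(Z=i)/P(Z=j))·(f_i(x)/f_j(x)).
Categorical probabilities:
  p_A = P(south | comp) = 0.36
  p_B = P(south | comp) = 0.39
Posterior odds = (P(Z=A)·p_A) / (P(Z=B)·p_B) = (0.54·0.36) / (0.46·0.39) = 0.1944 / 0.1794 ≈ 1.0836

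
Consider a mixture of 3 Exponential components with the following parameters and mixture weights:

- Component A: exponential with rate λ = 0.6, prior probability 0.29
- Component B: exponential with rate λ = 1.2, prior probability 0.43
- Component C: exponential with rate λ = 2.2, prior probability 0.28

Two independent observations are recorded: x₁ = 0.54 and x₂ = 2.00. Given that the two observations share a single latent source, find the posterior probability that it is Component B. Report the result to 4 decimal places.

0.5137

The responsibility of component k is w_k f_k(x) divided by Σ_j w_j f_j(x).
Since both observations come from the same component, the likelihood for component k is f_k(x₁)·f_k(x₂).
  p_A = [0.43395] × [0.180717] = 0.078422
  p_B = [0.627709] × [0.108862] = 0.0683334
  p_C = [0.670627] × [0.0270101] = 0.0181137
Prior × likelihood for each component:
  w_A·p_A = 0.29 × 0.078422 = 0.0227424
  w_B·p_B = 0.43 × 0.0683334 = 0.0293834
  w_C·p_C = 0.28 × 0.0181137 = 0.00507184
Sum: 0.0227424 + 0.0293834 + 0.00507184 = 0.0571976
So the posterior for Component B is 0.0293834 / 0.0571976 ≈ 0.5137.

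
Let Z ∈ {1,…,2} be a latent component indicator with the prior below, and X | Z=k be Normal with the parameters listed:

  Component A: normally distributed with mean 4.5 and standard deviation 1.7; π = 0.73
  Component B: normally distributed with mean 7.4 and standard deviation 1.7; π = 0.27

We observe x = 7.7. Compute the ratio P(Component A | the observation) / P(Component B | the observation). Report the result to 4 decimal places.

Posterior odds = (w_i f_i(x)) / (w_j f_j(x)); the normalising sum cancels.
Normal densities:
  f_A = (1/(1.7·√(2π)))·exp(−(7.7−4.5)²/(2·1.7²)) = 0.234672·exp(-1.77163) = 0.0399074
  f_B = (1/(1.7·√(2π)))·exp(−(7.7−7.4)²/(2·1.7²)) = 0.234672·exp(-0.01557) = 0.231046
Odds = (0.73/0.27) × (0.0399074/0.231046) = 2.7037 × 0.172725 ≈ 0.4670

0.4670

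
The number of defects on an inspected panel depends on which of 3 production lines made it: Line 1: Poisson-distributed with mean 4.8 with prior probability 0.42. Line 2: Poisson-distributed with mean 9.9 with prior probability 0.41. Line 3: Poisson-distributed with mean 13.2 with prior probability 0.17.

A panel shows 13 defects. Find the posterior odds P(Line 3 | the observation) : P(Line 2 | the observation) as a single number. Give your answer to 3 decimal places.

Only the two components matter; the odds are (w_i f_i(x)) / (w_j f_j(x)).
Poisson probabilities:
  L_1 = 0.000948948
  L_2 = 0.0707069
  L_3 = 0.109773
0.0186613 / 0.0289898 ≈ 0.644

0.644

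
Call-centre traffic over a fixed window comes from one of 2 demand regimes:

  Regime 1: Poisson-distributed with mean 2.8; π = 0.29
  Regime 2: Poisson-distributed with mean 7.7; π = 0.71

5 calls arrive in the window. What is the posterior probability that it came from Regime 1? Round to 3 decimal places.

0.259

Apply Bayes' rule: the posterior for each component is proportional to its prior times its likelihood at x.
Component likelihoods at x = 5 calls:
  f_1 = e^(−2.8)·2.8^5/5! = 0.0872136
  f_2 = e^(−7.7)·7.7^5/5! = 0.102142
Unnormalised posteriors:
  P(Z=1)·f_1 = 0.29 × 0.0872136 = 0.025292
  P(Z=2)·f_2 = 0.71 × 0.102142 = 0.0725209
Normaliser: 0.025292 + 0.0725209 = 0.0978129
P(Regime 1 | x) = 0.025292 / 0.0978129 ≈ 0.259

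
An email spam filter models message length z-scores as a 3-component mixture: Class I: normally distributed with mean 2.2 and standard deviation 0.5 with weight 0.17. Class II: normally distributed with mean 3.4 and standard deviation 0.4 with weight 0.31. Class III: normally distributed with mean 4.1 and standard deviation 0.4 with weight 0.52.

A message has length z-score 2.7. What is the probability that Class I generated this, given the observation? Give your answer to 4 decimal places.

P(component k | x) = w_k·f_k(x) / marginal(x), where marginal(x) = Σ_j w_j·f_j(x).
Evaluate each component's likelihood at the observed value:
  L_I = 0.483941
  L_II = 0.215693
  L_III = 0.00218171
Multiply by the mixture weights:
  w_I·L_I = 0.17 × 0.483941 = 0.08227
  w_II·L_II = 0.31 × 0.215693 = 0.0668649
  w_III·L_III = 0.52 × 0.00218171 = 0.00113449
Sum: 0.08227 + 0.0668649 + 0.00113449 = 0.150269
So the posterior for Class I is 0.08227 / 0.150269 ≈ 0.5475.

0.5475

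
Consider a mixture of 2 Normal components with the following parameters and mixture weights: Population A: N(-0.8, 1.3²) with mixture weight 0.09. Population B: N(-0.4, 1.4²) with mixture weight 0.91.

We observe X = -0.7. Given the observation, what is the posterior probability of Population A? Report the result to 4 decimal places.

The responsibility of component k is P(Z=k) f_k(x) divided by Σ_j P(Z=j) f_j(x).
Component likelihoods at x = -0.7:
  f_A = (1/(1.3·√(2π)))·exp(−(-0.7−-0.8)²/(2·1.3²)) = 0.306879·exp(-0.00296) = 0.305972
  f_B = (1/(1.4·√(2π)))·exp(−(-0.7−-0.4)²/(2·1.4²)) = 0.284959·exp(-0.02296) = 0.278491
Multiply by the mixture weights:
  P(Z=A)·f_A = 0.09 × 0.305972 = 0.0275375
  P(Z=B)·f_B = 0.91 × 0.278491 = 0.253427
Evidence: 0.0275375 + 0.253427 = 0.280964
Responsibility of Population A: 0.0275375 / 0.280964 ≈ 0.0980

0.0980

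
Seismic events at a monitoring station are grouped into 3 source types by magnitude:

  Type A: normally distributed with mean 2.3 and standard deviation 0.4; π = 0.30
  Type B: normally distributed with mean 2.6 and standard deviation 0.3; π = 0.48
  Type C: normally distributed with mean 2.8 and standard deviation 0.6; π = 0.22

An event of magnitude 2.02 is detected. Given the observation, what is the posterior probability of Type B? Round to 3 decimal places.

0.249

The responsibility of component k is π_k f_k(x) divided by Σ_j π_j f_j(x).
Component likelihoods at x = 2.02:
  f_A = 0.780635
  f_B = 0.205183
  f_C = 0.285614
Unnormalised posteriors:
  π_A·f_A = 0.30 × 0.780635 = 0.23419
  π_B·f_B = 0.48 × 0.205183 = 0.0984877
  π_C·f_C = 0.22 × 0.285614 = 0.0628352
Denominator: 0.23419 + 0.0984877 + 0.0628352 = 0.395513
P(Type B | 2.02) ≈ 0.249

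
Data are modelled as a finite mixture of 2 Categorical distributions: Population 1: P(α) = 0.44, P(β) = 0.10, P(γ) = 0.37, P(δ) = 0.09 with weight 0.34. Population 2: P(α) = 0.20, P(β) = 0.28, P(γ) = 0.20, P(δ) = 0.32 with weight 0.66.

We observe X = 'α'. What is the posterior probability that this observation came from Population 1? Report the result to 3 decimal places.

The responsibility of component k is P(Z=k) f_k(x) divided by Σ_j P(Z=j) f_j(x).
Categorical probabilities:
  p_1 = P(α | comp) = 0.44
  p_2 = P(α | comp) = 0.20
Weight by the priors:
  P(Z=1)·p_1 = 0.34 × 0.44 = 0.1496
  P(Z=2)·p_2 = 0.66 × 0.2 = 0.132
Denominator: 0.1496 + 0.132 = 0.2816
So the posterior for Population 1 is 0.1496 / 0.2816 ≈ 0.531.

0.531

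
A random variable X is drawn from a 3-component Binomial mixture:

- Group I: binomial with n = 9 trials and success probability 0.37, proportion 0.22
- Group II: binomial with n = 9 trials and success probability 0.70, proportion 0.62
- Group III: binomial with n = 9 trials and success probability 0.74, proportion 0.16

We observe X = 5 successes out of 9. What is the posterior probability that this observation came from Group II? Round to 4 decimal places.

The responsibility of component k is π_k f_k(x) divided by Σ_j π_j f_j(x).
Component likelihoods at x = 5 successes out of 9:
  p_I = 0.137639
  p_II = 0.171532
  p_III = 0.127768
Prior × likelihood for each component:
  π_I·p_I = 0.22 × 0.137639 = 0.0302806
  π_II·p_II = 0.62 × 0.171532 = 0.10635
  π_III·p_III = 0.16 × 0.127768 = 0.0204429
Normaliser: 0.0302806 + 0.10635 + 0.0204429 = 0.157073
Responsibility of Group II: 0.10635 / 0.157073 ≈ 0.6771

0.6771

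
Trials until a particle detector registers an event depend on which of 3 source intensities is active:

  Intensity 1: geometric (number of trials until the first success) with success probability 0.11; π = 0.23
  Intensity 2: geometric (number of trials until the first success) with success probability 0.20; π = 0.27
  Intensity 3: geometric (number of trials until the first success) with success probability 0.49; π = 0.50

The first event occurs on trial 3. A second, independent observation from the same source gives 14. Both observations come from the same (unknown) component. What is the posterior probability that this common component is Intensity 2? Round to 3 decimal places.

0.437

By Bayes' theorem, P(k | x) = P(Z=k) f_k(x) / Σ_j P(Z=j) f_j(x).
Since both observations come from the same component, the likelihood for component k is f_k(x₁)·f_k(x₂).
  L_1 = [0.087131] × [0.0241804] = 0.00210686
  L_2 = [0.128] × [0.0109951] = 0.00140737
  L_3 = [0.127449] × [7.73764e-05] = 9.86154e-06
Unnormalised posteriors:
  P(Z=1)·L_1 = 0.23 × 0.00210686 = 0.000484578
  P(Z=2)·L_2 = 0.27 × 0.00140737 = 0.000379991
  P(Z=3)·L_3 = 0.50 × 9.86154e-06 = 4.93077e-06
Sum: 0.000484578 + 0.000379991 + 4.93077e-06 = 0.0008695
P(Intensity 2 | x) = 0.000379991 / 0.0008695 ≈ 0.437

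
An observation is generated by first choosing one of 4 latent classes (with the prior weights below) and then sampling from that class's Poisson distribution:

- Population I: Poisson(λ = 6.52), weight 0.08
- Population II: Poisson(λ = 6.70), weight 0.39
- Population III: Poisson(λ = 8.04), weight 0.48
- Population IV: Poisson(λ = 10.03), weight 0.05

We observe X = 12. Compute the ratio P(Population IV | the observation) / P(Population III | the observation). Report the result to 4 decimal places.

0.2023

The posterior odds equal the prior odds times the likelihood ratio: (π_i/π_j)·(f_i(x)/f_j(x)).
Evaluate each component's likelihood at the observed value:
  f_I = e^(−6.52)·6.52^12/12! = 0.0181566
  f_II = e^(−6.70)·6.70^12/12! = 0.0210275
  f_III = e^(−8.04)·8.04^12/12! = 0.0490917
  f_IV = e^(−10.03)·10.03^12/12! = 0.0953456
Odds = (0.05/0.48) × (0.0953456/0.0490917) = 0.104167 × 1.94219 ≈ 0.2023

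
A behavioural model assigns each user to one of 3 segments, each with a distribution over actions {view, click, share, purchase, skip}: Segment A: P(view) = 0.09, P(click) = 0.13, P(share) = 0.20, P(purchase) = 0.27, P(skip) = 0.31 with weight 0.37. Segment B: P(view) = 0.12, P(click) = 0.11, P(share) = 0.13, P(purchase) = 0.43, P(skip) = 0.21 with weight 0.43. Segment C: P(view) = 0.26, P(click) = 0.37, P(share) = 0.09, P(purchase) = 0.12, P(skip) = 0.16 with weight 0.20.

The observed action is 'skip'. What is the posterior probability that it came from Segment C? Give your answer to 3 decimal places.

0.135

By Bayes' theorem, P(k | x) = w_k f_k(x) / Σ_j w_j f_j(x).
Component likelihoods at x = 'skip':
  L_A = P(skip | comp) = 0.31
  L_B = P(skip | comp) = 0.21
  L_C = P(skip | comp) = 0.16
Weight by the priors:
  w_A·L_A = 0.37 × 0.31 = 0.1147
  w_B·L_B = 0.43 × 0.21 = 0.0903
  w_C·L_C = 0.20 × 0.16 = 0.032
Normaliser: 0.1147 + 0.0903 + 0.032 = 0.237
So the posterior for Segment C is 0.032 / 0.237 ≈ 0.135.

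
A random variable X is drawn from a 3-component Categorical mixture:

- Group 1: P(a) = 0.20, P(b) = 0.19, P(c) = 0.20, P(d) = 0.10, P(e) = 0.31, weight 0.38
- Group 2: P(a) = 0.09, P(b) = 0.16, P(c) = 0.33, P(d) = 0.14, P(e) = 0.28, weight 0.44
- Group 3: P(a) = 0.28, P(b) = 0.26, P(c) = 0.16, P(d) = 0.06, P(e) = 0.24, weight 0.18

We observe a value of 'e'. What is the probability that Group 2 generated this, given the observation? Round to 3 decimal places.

0.433

P(component k | x) = w_k·f_k(x) / marginal(x), where marginal(x) = Σ_j w_j·f_j(x).
Evaluate each component's likelihood at the observed value:
  L_1 = P(e | comp) = 0.31
  L_2 = P(e | comp) = 0.28
  L_3 = P(e | comp) = 0.24
Unnormalised posteriors:
  w_1·L_1 = 0.38 × 0.31 = 0.1178
  w_2·L_2 = 0.44 × 0.28 = 0.1232
  w_3·L_3 = 0.18 × 0.24 = 0.0432
Evidence: 0.1178 + 0.1232 + 0.0432 = 0.2842
So the posterior for Group 2 is 0.1232 / 0.2842 ≈ 0.433.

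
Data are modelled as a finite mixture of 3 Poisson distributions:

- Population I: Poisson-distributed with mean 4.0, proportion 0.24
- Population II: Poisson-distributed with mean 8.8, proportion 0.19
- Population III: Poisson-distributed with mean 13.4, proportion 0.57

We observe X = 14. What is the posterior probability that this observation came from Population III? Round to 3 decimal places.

The responsibility of component k is π_k f_k(x) divided by Σ_j π_j f_j(x).
Poisson probabilities:
  f_I = 5.63967e-05
  f_II = 0.0288774
  f_III = 0.104595
Prior × likelihood for each component:
  π_I·f_I = 0.24 × 5.63967e-05 = 1.35352e-05
  π_II·f_II = 0.19 × 0.0288774 = 0.0054867
  π_III·f_III = 0.57 × 0.104595 = 0.0596194
Sum: 1.35352e-05 + 0.0054867 + 0.0596194 = 0.0651196
So the posterior for Population III is 0.0596194 / 0.0651196 ≈ 0.916.

0.916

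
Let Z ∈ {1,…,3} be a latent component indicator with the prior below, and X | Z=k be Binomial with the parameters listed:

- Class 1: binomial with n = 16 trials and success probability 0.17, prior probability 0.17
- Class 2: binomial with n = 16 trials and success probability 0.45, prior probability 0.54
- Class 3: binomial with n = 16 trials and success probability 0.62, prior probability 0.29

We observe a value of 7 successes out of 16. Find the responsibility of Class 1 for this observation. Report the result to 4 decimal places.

0.0117

P(component k | x) = w_k·f_k(x) / marginal(x), where marginal(x) = Σ_j w_j·f_j(x).
Evaluate each component's likelihood at the observed value:
  L_1 = C(16,7)·0.17^7·0.83^9 = 11440·4.10339e-06·0.18694 = 0.00877549
  L_2 = C(16,7)·0.45^7·0.55^9 = 11440·0.00373669·0.00460537 = 0.196869
  L_3 = C(16,7)·0.62^7·0.38^9 = 11440·0.0352161·0.000165216 = 0.0665611
Prior × likelihood for each component:
  w_1·L_1 = 0.17 × 0.00877549 = 0.00149183
  w_2·L_2 = 0.54 × 0.196869 = 0.106309
  w_3·L_3 = 0.29 × 0.0665611 = 0.0193027
Denominator: 0.00149183 + 0.106309 + 0.0193027 = 0.127104
So the posterior for Class 1 is 0.00149183 / 0.127104 ≈ 0.0117.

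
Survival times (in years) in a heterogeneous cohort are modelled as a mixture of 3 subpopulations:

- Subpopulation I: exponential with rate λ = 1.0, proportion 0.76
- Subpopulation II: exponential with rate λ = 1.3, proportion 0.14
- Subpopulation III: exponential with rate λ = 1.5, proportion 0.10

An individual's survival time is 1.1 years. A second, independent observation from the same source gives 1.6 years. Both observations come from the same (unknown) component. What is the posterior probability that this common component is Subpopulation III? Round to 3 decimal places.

By Bayes' theorem, P(k | x) = π_k f_k(x) / Σ_j π_j f_j(x).
Since both observations come from the same component, the likelihood for component k is f_k(x₁)·f_k(x₂).
  f_I = [0.332871] × [0.201897] = 0.0672055
  f_II = [0.311102] × [0.162409] = 0.0505258
  f_III = [0.288075] × [0.136077] = 0.0392003
Weight by the priors:
  π_I·f_I = 0.76 × 0.0672055 = 0.0510762
  π_II·f_II = 0.14 × 0.0505258 = 0.00707361
  π_III·f_III = 0.10 × 0.0392003 = 0.00392003
Sum: 0.0510762 + 0.00707361 + 0.00392003 = 0.0620698
So the posterior for Subpopulation III is 0.00392003 / 0.0620698 ≈ 0.063.

0.063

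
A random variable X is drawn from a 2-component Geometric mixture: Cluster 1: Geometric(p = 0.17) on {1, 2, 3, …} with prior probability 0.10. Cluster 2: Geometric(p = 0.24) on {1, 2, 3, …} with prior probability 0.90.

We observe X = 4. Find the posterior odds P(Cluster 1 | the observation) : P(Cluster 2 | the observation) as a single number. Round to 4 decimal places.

The posterior odds equal the prior odds times the likelihood ratio: (w_i/w_j)·(f_i(x)/f_j(x)).
Evaluate each component's likelihood at the observed value:
  p_1 = 0.17·(1−0.17)^3 = 0.17·0.571787 = 0.0972038
  p_2 = 0.24·(1−0.24)^3 = 0.24·0.438976 = 0.105354
Odds = (0.10/0.90) × (0.0972038/0.105354) = 0.111111 × 0.922638 ≈ 0.1025

0.1025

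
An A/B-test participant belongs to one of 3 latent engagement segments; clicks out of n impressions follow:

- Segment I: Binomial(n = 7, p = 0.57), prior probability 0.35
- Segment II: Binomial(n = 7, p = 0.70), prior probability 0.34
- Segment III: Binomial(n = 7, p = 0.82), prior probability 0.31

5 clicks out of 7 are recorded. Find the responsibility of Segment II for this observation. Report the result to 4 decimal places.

Posterior ∝ prior × likelihood, so P(k | x) ∝ P(Z=k) f_k(x); normalise over all components.
Component likelihoods at x = 5 clicks out of 7:
  L_I = 0.233631
  L_II = 0.317652
  L_III = 0.252251
Unnormalised posteriors:
  P(Z=I)·L_I = 0.35 × 0.233631 = 0.0817709
  P(Z=II)·L_II = 0.34 × 0.317652 = 0.108002
  P(Z=III)·L_III = 0.31 × 0.252251 = 0.0781979
Normaliser: 0.0817709 + 0.108002 + 0.0781979 = 0.267971
P(Segment II | x) ≈ 0.4030

0.4030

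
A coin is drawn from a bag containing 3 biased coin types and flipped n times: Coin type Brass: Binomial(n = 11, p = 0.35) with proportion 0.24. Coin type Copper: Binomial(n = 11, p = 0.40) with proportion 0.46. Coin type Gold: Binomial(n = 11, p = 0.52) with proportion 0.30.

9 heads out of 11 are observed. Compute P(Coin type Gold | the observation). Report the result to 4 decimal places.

By Bayes' theorem, P(k | x) = P(Z=k) f_k(x) / Σ_j P(Z=j) f_j(x).
Component likelihoods at x = 9 heads out of 11:
  L_Brass = C(11,9)·0.35^9·0.65^2 = 55·7.88156e-05·0.4225 = 0.00183148
  L_Copper = C(11,9)·0.40^9·0.60^2 = 55·0.000262144·0.36 = 0.00519045
  L_Gold = C(11,9)·0.52^9·0.48^2 = 55·0.00277991·0.2304 = 0.035227
Prior × likelihood for each component:
  P(Z=Brass)·L_Brass = 0.24 × 0.00183148 = 0.000439555
  P(Z=Copper)·L_Copper = 0.46 × 0.00519045 = 0.00238761
  P(Z=Gold)·L_Gold = 0.30 × 0.035227 = 0.0105681
Denominator: 0.000439555 + 0.00238761 + 0.0105681 = 0.0133953
P(Coin type Gold | data) = 0.0105681 / 0.0133953 ≈ 0.7889

0.7889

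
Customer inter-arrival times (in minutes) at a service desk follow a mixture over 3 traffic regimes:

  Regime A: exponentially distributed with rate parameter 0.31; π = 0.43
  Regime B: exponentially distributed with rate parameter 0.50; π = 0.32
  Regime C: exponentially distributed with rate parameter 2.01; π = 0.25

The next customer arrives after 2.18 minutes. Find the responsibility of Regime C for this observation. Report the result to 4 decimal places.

0.0491

Posterior ∝ prior × likelihood, so P(k | x) ∝ π_k f_k(x); normalise over all components.
Evaluate each component's likelihood at the observed value:
  L_A = 0.157712
  L_B = 0.168108
  L_C = 0.0251307
Unnormalised posteriors:
  π_A·L_A = 0.43 × 0.157712 = 0.0678163
  π_B·L_B = 0.32 × 0.168108 = 0.0537946
  π_C·L_C = 0.25 × 0.0251307 = 0.00628267
Evidence: 0.0678163 + 0.0537946 + 0.00628267 = 0.127894
P(Regime C | x) = 0.00628267 / 0.127894 ≈ 0.0491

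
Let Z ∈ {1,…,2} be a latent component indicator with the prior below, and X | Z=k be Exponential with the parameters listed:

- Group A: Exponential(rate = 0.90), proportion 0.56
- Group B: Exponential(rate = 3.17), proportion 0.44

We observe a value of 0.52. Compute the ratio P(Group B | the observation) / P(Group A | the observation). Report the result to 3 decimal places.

Only the two components matter; the odds are (w_i f_i(x)) / (w_j f_j(x)).
Evaluate each component's likelihood at the observed value:
  p_A = 0.563628
  p_B = 0.609773
0.2683 / 0.315632 ≈ 0.850

0.850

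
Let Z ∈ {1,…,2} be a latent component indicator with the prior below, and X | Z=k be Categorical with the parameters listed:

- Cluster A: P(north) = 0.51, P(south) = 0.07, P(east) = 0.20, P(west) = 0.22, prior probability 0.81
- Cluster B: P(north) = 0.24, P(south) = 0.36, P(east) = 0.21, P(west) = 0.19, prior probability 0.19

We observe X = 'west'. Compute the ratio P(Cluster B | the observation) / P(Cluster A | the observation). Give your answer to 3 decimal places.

0.203

Posterior odds = (π_i f_i(x)) / (π_j f_j(x)); the normalising sum cancels.
Component likelihoods at x = 'west':
  f_A = 0.22
  f_B = 0.19
Posterior odds = (π_B·f_B) / (π_A·f_A) = (0.19·0.19) / (0.81·0.22) = 0.0361 / 0.1782 ≈ 0.203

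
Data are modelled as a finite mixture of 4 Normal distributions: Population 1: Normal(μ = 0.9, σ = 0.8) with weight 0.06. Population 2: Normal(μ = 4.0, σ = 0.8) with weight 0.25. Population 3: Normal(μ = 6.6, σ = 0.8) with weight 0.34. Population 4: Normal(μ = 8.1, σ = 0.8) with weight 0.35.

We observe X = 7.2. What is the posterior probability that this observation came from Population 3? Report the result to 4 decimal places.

P(component k | x) = π_k·f_k(x) / marginal(x), where marginal(x) = Σ_j π_j·f_j(x).
Component likelihoods at x = 7.2:
  p_1 = 1.70333e-14
  p_2 = 0.000167288
  p_3 = 0.376422
  p_4 = 0.264846
Multiply by the mixture weights:
  π_1·p_1 = 0.06 × 1.70333e-14 = 1.022e-15
  π_2·p_2 = 0.25 × 0.000167288 = 4.18219e-05
  π_3·p_3 = 0.34 × 0.376422 = 0.127983
  π_4·p_4 = 0.35 × 0.264846 = 0.092696
Normaliser: 1.022e-15 + 4.18219e-05 + 0.127983 + 0.092696 = 0.220721
Responsibility of Population 3: 0.127983 / 0.220721 ≈ 0.5798

0.5798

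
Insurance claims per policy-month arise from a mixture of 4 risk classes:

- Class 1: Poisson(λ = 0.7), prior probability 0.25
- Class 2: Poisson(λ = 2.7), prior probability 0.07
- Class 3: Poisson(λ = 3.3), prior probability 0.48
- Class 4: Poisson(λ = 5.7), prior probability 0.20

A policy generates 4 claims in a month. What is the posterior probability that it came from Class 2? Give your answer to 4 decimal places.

0.0810

P(component k | x) = π_k·f_k(x) / marginal(x), where marginal(x) = Σ_j π_j·f_j(x).
Evaluate each component's likelihood at the observed value:
  f_1 = 0.00496792
  f_2 = 0.148816
  f_3 = 0.182252
  f_4 = 0.147167
Weight by the priors:
  π_1·f_1 = 0.25 × 0.00496792 = 0.00124198
  π_2·f_2 = 0.07 × 0.148816 = 0.0104171
  π_3·f_3 = 0.48 × 0.182252 = 0.087481
  π_4·f_4 = 0.20 × 0.147167 = 0.0294333
Evidence: 0.00124198 + 0.0104171 + 0.087481 + 0.0294333 = 0.128573
P(Class 2 | 4 claims) = 0.0104171 / 0.128573 ≈ 0.0810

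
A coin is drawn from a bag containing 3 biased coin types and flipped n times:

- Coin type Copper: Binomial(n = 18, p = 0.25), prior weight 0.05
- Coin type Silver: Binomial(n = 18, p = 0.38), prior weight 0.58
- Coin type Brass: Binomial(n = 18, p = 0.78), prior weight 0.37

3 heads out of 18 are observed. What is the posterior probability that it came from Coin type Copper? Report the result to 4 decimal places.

Posterior ∝ prior × likelihood, so P(k | x) ∝ π_k f_k(x); normalise over all components.
Component likelihoods at x = 3 heads out of 18:
  f_Copper = 0.170384
  f_Silver = 0.0344284
  f_Brass = 5.30047e-08
Unnormalised posteriors:
  π_Copper·f_Copper = 0.05 × 0.170384 = 0.00851921
  π_Silver·f_Silver = 0.58 × 0.0344284 = 0.0199684
  π_Brass·f_Brass = 0.37 × 5.30047e-08 = 1.96117e-08
Marginal: 0.00851921 + 0.0199684 + 1.96117e-08 = 0.0284877
P(Coin type Copper | the observation) ≈ 0.2990

0.2990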